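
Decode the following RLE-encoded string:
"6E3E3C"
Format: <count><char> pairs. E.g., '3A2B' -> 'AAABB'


Expanding each <count><char> pair:
  6E -> 'EEEEEE'
  3E -> 'EEE'
  3C -> 'CCC'

Decoded = EEEEEEEEECCC


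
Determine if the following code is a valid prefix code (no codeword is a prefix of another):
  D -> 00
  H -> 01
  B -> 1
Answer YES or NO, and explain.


Checking each pair (does one codeword prefix another?):
  D='00' vs H='01': no prefix
  D='00' vs B='1': no prefix
  H='01' vs D='00': no prefix
  H='01' vs B='1': no prefix
  B='1' vs D='00': no prefix
  B='1' vs H='01': no prefix
No violation found over all pairs.

YES -- this is a valid prefix code. No codeword is a prefix of any other codeword.


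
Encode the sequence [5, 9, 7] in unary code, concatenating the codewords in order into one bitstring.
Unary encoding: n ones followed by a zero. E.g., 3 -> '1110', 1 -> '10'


Encode each number as n ones followed by a terminating 0:
  5 -> 111110 (6 bits)
  9 -> 1111111110 (10 bits)
  7 -> 11111110 (8 bits)
Total length = 6 + 10 + 8 = 24 bits.

Unary([5, 9, 7]) = 111110111111111011111110 (24 bits)


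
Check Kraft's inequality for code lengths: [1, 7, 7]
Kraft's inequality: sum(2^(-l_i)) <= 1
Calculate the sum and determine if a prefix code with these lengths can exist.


Sum = 2^(-1) + 2^(-7) + 2^(-7)
    = 0.5 + 0.0078125 + 0.0078125
    = 66/128 = 0.515625
Since 0.515625 <= 1, Kraft's inequality IS satisfied.
A prefix code with these lengths CAN exist.

Kraft sum = 0.515625. Satisfied.


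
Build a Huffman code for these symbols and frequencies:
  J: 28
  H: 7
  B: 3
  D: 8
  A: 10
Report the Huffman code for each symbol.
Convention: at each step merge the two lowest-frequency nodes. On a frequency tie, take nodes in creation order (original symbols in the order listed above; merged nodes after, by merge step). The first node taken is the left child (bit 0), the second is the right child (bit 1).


Huffman tree construction:
Step 1: Merge B(3) + H(7) = 10
Step 2: Merge D(8) + A(10) = 18
Step 3: Merge (B+H)(10) + (D+A)(18) = 28
Step 4: Merge J(28) + ((B+H)+(D+A))(28) = 56
Read each symbol's code off the tree from the root (left child = 0, right child = 1).

Codes:
  J: 0 (length 1)
  H: 101 (length 3)
  B: 100 (length 3)
  D: 110 (length 3)
  A: 111 (length 3)
Average code length: 112/56 = 2.0000 bits/symbol


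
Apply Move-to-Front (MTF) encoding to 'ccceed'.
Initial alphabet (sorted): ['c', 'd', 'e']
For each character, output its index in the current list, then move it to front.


MTF encoding:
'c': index 0 in ['c', 'd', 'e'] -> ['c', 'd', 'e']
'c': index 0 in ['c', 'd', 'e'] -> ['c', 'd', 'e']
'c': index 0 in ['c', 'd', 'e'] -> ['c', 'd', 'e']
'e': index 2 in ['c', 'd', 'e'] -> ['e', 'c', 'd']
'e': index 0 in ['e', 'c', 'd'] -> ['e', 'c', 'd']
'd': index 2 in ['e', 'c', 'd'] -> ['d', 'e', 'c']


Output: [0, 0, 0, 2, 0, 2]


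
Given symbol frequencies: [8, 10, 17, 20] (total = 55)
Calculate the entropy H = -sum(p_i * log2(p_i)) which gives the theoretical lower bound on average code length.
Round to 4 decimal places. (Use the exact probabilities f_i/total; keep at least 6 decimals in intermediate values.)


Per-symbol terms -p_i * log2(p_i) with p_i = f_i/55:
  p = 8/55 = 0.145455: log2(p) = -2.781360, -p*log2(p) = 0.404561
  p = 10/55 = 0.181818: log2(p) = -2.459432, -p*log2(p) = 0.447169
  p = 17/55 = 0.309091: log2(p) = -1.693897, -p*log2(p) = 0.523568
  p = 20/55 = 0.363636: log2(p) = -1.459432, -p*log2(p) = 0.530702
H = 0.404561 + 0.447169 + 0.523568 + 0.530702 = 1.906000

H = 1.906 bits/symbol


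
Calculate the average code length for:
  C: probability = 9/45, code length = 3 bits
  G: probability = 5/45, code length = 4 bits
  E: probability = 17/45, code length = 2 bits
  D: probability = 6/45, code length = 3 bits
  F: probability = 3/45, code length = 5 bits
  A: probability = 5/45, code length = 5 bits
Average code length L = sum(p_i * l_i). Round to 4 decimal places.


Weighted contributions p_i * l_i:
  C: (9/45) * 3 = 27/45
  G: (5/45) * 4 = 20/45
  E: (17/45) * 2 = 34/45
  D: (6/45) * 3 = 18/45
  F: (3/45) * 5 = 15/45
  A: (5/45) * 5 = 25/45
Sum = (27 + 20 + 34 + 18 + 15 + 25)/45 = 139/45

L = 139/45 = 3.0889 bits/symbol


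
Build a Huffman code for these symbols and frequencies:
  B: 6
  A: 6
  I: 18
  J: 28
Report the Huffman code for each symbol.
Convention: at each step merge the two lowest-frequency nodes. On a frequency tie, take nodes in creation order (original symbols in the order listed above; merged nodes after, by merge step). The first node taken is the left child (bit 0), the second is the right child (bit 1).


Huffman tree construction:
Step 1: Merge B(6) + A(6) = 12
Step 2: Merge (B+A)(12) + I(18) = 30
Step 3: Merge J(28) + ((B+A)+I)(30) = 58
Read each symbol's code off the tree from the root (left child = 0, right child = 1).

Codes:
  B: 100 (length 3)
  A: 101 (length 3)
  I: 11 (length 2)
  J: 0 (length 1)
Average code length: 100/58 = 1.7241 bits/symbol


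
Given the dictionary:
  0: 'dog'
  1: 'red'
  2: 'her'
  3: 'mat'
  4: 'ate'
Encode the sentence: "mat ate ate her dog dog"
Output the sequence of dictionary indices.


Look up each word in the dictionary:
  'mat' -> 3
  'ate' -> 4
  'ate' -> 4
  'her' -> 2
  'dog' -> 0
  'dog' -> 0

Encoded: [3, 4, 4, 2, 0, 0]


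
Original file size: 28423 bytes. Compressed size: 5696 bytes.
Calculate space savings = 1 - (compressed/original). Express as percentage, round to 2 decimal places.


ratio = compressed/original = 5696/28423 = 0.200401
savings = 1 - ratio = 1 - 0.200401 = 0.799599
as a percentage: 0.799599 * 100 = 79.96%

Space savings = 1 - 5696/28423 = 79.96%


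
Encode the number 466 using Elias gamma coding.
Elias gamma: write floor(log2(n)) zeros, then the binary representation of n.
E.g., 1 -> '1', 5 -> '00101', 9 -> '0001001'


num_bits = floor(log2(466)) + 1 = 9
leading_zeros = num_bits - 1 = 8
binary(466) = 111010010

Elias gamma(466) = '00000000' + '111010010' = 00000000111010010 (17 bits)


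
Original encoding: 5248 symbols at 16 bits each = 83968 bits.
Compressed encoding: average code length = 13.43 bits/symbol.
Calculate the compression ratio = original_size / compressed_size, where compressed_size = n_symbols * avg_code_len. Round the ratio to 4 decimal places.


original_size = n_symbols * orig_bits = 5248 * 16 = 83968 bits
compressed_size = n_symbols * avg_code_len = 5248 * 13.43 = 70480.64 bits
ratio = original_size / compressed_size = 83968 / 70480.64 = 1.1914

Compression ratio = 1.1914


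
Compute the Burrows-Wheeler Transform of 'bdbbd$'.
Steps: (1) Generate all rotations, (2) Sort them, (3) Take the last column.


Rotations (sorted):
  0: $bdbbd -> last char: d
  1: bbd$bd -> last char: d
  2: bd$bdb -> last char: b
  3: bdbbd$ -> last char: $
  4: d$bdbb -> last char: b
  5: dbbd$b -> last char: b


BWT = ddb$bb


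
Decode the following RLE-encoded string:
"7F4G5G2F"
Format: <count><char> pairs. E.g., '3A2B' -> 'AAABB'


Expanding each <count><char> pair:
  7F -> 'FFFFFFF'
  4G -> 'GGGG'
  5G -> 'GGGGG'
  2F -> 'FF'

Decoded = FFFFFFFGGGGGGGGGFF


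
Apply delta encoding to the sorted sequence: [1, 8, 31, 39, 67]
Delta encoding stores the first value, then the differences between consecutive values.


First value: 1
Deltas:
  8 - 1 = 7
  31 - 8 = 23
  39 - 31 = 8
  67 - 39 = 28


Delta encoded: [1, 7, 23, 8, 28]


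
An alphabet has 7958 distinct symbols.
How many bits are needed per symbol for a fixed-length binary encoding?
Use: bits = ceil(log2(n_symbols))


log2(7958) = 12.9582
Bracket: 2^12 = 4096 < 7958 <= 2^13 = 8192
So ceil(log2(7958)) = 13

bits = ceil(log2(7958)) = ceil(12.9582) = 13 bits


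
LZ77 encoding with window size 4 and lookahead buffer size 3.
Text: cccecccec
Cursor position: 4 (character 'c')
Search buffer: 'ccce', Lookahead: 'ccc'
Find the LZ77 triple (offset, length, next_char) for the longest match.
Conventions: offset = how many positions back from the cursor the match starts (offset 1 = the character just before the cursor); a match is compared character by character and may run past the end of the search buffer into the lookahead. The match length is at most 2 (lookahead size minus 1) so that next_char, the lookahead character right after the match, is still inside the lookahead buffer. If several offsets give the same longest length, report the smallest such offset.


Try each offset into the search buffer:
  offset=1 (pos 3, char 'e'): match length 0
  offset=2 (pos 2, char 'c'): match length 1
  offset=3 (pos 1, char 'c'): match length 2
  offset=4 (pos 0, char 'c'): match length 2
Longest match has length 2, found at offsets 3, 4; take the smallest, offset 3.
next_char = character at position 4 + 2 = 6 -> 'c'

Best match: offset=3, length=2 (matching 'cc' starting at position 1)
LZ77 triple: (3, 2, 'c')


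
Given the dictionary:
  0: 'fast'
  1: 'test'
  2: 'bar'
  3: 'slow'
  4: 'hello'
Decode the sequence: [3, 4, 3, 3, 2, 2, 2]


Look up each index in the dictionary:
  3 -> 'slow'
  4 -> 'hello'
  3 -> 'slow'
  3 -> 'slow'
  2 -> 'bar'
  2 -> 'bar'
  2 -> 'bar'

Decoded: "slow hello slow slow bar bar bar"


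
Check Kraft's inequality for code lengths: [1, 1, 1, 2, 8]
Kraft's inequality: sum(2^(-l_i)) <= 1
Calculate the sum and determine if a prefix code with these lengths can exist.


Sum = 2^(-1) + 2^(-1) + 2^(-1) + 2^(-2) + 2^(-8)
    = 0.5 + 0.5 + 0.5 + 0.25 + 0.00390625
    = 449/256 = 1.75390625
Since 1.75390625 > 1, Kraft's inequality is NOT satisfied.
A prefix code with these lengths CANNOT exist.

Kraft sum = 1.75390625. Not satisfied.


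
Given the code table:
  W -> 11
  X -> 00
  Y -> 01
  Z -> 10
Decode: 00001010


Decoding:
00 -> X
00 -> X
10 -> Z
10 -> Z


Result: XXZZ


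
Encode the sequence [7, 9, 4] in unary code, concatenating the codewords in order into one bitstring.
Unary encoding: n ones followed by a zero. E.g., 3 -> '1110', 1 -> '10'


Encode each number as n ones followed by a terminating 0:
  7 -> 11111110 (8 bits)
  9 -> 1111111110 (10 bits)
  4 -> 11110 (5 bits)
Total length = 8 + 10 + 5 = 23 bits.

Unary([7, 9, 4]) = 11111110111111111011110 (23 bits)


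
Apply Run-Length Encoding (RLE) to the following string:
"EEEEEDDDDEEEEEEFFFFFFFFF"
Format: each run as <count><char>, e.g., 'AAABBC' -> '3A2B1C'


Scanning runs left to right:
  i=0: run of 'E' x 5 -> '5E'
  i=5: run of 'D' x 4 -> '4D'
  i=9: run of 'E' x 6 -> '6E'
  i=15: run of 'F' x 9 -> '9F'

RLE = 5E4D6E9F


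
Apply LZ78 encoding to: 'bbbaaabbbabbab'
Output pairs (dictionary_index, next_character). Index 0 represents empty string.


LZ78 encoding steps:
Dictionary: {0: ''}
Step 1: w='' (idx 0), next='b' -> output (0, 'b'), add 'b' as idx 1
Step 2: w='b' (idx 1), next='b' -> output (1, 'b'), add 'bb' as idx 2
Step 3: w='' (idx 0), next='a' -> output (0, 'a'), add 'a' as idx 3
Step 4: w='a' (idx 3), next='a' -> output (3, 'a'), add 'aa' as idx 4
Step 5: w='bb' (idx 2), next='b' -> output (2, 'b'), add 'bbb' as idx 5
Step 6: w='a' (idx 3), next='b' -> output (3, 'b'), add 'ab' as idx 6
Step 7: w='b' (idx 1), next='a' -> output (1, 'a'), add 'ba' as idx 7
Step 8: w='b' (idx 1), end of input -> output (1, '')


Encoded: [(0, 'b'), (1, 'b'), (0, 'a'), (3, 'a'), (2, 'b'), (3, 'b'), (1, 'a'), (1, '')]


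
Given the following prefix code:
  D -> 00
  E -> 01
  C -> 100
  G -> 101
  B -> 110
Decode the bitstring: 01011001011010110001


Decoding step by step:
Bits 01 -> E
Bits 01 -> E
Bits 100 -> C
Bits 101 -> G
Bits 101 -> G
Bits 01 -> E
Bits 100 -> C
Bits 01 -> E


Decoded message: EECGGECE


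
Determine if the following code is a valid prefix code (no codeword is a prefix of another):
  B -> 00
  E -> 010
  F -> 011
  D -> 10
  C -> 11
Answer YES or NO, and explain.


Checking each pair (does one codeword prefix another?):
  B='00' vs E='010': no prefix
  B='00' vs F='011': no prefix
  B='00' vs D='10': no prefix
  B='00' vs C='11': no prefix
  E='010' vs B='00': no prefix
  E='010' vs F='011': no prefix
  E='010' vs D='10': no prefix
  E='010' vs C='11': no prefix
  F='011' vs B='00': no prefix
  F='011' vs E='010': no prefix
  F='011' vs D='10': no prefix
  F='011' vs C='11': no prefix
  D='10' vs B='00': no prefix
  D='10' vs E='010': no prefix
  D='10' vs F='011': no prefix
  D='10' vs C='11': no prefix
  C='11' vs B='00': no prefix
  C='11' vs E='010': no prefix
  C='11' vs F='011': no prefix
  C='11' vs D='10': no prefix
No violation found over all pairs.

YES -- this is a valid prefix code. No codeword is a prefix of any other codeword.


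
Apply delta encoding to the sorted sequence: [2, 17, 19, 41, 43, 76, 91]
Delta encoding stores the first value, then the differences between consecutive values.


First value: 2
Deltas:
  17 - 2 = 15
  19 - 17 = 2
  41 - 19 = 22
  43 - 41 = 2
  76 - 43 = 33
  91 - 76 = 15


Delta encoded: [2, 15, 2, 22, 2, 33, 15]


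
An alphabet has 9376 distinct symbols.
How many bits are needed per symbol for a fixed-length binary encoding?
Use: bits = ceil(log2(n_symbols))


log2(9376) = 13.1948
Bracket: 2^13 = 8192 < 9376 <= 2^14 = 16384
So ceil(log2(9376)) = 14

bits = ceil(log2(9376)) = ceil(13.1948) = 14 bits


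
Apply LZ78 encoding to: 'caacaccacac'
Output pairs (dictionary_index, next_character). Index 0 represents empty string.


LZ78 encoding steps:
Dictionary: {0: ''}
Step 1: w='' (idx 0), next='c' -> output (0, 'c'), add 'c' as idx 1
Step 2: w='' (idx 0), next='a' -> output (0, 'a'), add 'a' as idx 2
Step 3: w='a' (idx 2), next='c' -> output (2, 'c'), add 'ac' as idx 3
Step 4: w='ac' (idx 3), next='c' -> output (3, 'c'), add 'acc' as idx 4
Step 5: w='ac' (idx 3), next='a' -> output (3, 'a'), add 'aca' as idx 5
Step 6: w='c' (idx 1), end of input -> output (1, '')


Encoded: [(0, 'c'), (0, 'a'), (2, 'c'), (3, 'c'), (3, 'a'), (1, '')]


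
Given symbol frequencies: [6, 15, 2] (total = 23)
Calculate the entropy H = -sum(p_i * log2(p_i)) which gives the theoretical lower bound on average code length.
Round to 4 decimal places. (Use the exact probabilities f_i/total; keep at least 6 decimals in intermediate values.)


Per-symbol terms -p_i * log2(p_i) with p_i = f_i/23:
  p = 6/23 = 0.260870: log2(p) = -1.938599, -p*log2(p) = 0.505722
  p = 15/23 = 0.652174: log2(p) = -0.616671, -p*log2(p) = 0.402177
  p = 2/23 = 0.086957: log2(p) = -3.523562, -p*log2(p) = 0.306397
H = 0.505722 + 0.402177 + 0.306397 = 1.214296

H = 1.2143 bits/symbol


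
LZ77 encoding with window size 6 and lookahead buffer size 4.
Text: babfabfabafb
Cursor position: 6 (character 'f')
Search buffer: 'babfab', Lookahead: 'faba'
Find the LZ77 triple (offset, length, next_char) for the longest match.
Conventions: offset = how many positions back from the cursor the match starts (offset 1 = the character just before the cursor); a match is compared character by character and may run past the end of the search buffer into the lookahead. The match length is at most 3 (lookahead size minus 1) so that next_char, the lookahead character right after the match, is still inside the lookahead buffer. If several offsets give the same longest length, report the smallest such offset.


Try each offset into the search buffer:
  offset=1 (pos 5, char 'b'): match length 0
  offset=2 (pos 4, char 'a'): match length 0
  offset=3 (pos 3, char 'f'): match length 3
  offset=4 (pos 2, char 'b'): match length 0
  offset=5 (pos 1, char 'a'): match length 0
  offset=6 (pos 0, char 'b'): match length 0
Longest match has length 3 at offset 3.
next_char = character at position 6 + 3 = 9 -> 'a'

Best match: offset=3, length=3 (matching 'fab' starting at position 3)
LZ77 triple: (3, 3, 'a')


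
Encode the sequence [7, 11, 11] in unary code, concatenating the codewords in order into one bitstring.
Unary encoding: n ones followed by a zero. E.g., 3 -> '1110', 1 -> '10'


Encode each number as n ones followed by a terminating 0:
  7 -> 11111110 (8 bits)
  11 -> 111111111110 (12 bits)
  11 -> 111111111110 (12 bits)
Total length = 8 + 12 + 12 = 32 bits.

Unary([7, 11, 11]) = 11111110111111111110111111111110 (32 bits)


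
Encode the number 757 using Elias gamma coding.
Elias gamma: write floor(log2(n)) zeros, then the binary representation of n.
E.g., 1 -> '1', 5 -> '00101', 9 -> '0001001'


num_bits = floor(log2(757)) + 1 = 10
leading_zeros = num_bits - 1 = 9
binary(757) = 1011110101

Elias gamma(757) = '000000000' + '1011110101' = 0000000001011110101 (19 bits)


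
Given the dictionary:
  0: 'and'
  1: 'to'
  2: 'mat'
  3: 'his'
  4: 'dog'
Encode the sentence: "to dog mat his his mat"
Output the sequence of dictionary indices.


Look up each word in the dictionary:
  'to' -> 1
  'dog' -> 4
  'mat' -> 2
  'his' -> 3
  'his' -> 3
  'mat' -> 2

Encoded: [1, 4, 2, 3, 3, 2]


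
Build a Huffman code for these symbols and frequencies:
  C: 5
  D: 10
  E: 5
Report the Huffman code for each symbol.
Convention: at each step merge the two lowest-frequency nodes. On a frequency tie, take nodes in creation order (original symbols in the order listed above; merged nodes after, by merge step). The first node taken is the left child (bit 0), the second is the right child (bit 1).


Huffman tree construction:
Step 1: Merge C(5) + E(5) = 10
Step 2: Merge D(10) + (C+E)(10) = 20
Read each symbol's code off the tree from the root (left child = 0, right child = 1).

Codes:
  C: 10 (length 2)
  D: 0 (length 1)
  E: 11 (length 2)
Average code length: 30/20 = 1.5000 bits/symbol


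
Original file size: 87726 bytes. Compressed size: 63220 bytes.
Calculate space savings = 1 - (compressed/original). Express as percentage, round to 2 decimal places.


ratio = compressed/original = 63220/87726 = 0.720653
savings = 1 - ratio = 1 - 0.720653 = 0.279347
as a percentage: 0.279347 * 100 = 27.93%

Space savings = 1 - 63220/87726 = 27.93%


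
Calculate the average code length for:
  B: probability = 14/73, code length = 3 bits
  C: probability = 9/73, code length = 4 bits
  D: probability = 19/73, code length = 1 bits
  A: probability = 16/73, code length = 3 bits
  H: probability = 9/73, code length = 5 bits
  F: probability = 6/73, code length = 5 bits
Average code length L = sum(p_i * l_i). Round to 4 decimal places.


Weighted contributions p_i * l_i:
  B: (14/73) * 3 = 42/73
  C: (9/73) * 4 = 36/73
  D: (19/73) * 1 = 19/73
  A: (16/73) * 3 = 48/73
  H: (9/73) * 5 = 45/73
  F: (6/73) * 5 = 30/73
Sum = (42 + 36 + 19 + 48 + 45 + 30)/73 = 220/73

L = 220/73 = 3.0137 bits/symbol


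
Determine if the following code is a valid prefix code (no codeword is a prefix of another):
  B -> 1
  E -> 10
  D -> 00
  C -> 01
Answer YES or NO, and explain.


Checking each pair (does one codeword prefix another?):
  B='1' vs E='10': prefix -- VIOLATION

NO -- this is NOT a valid prefix code. B (1) is a prefix of E (10).


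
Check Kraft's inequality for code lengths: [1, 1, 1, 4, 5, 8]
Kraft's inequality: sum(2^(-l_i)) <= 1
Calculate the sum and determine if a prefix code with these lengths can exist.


Sum = 2^(-1) + 2^(-1) + 2^(-1) + 2^(-4) + 2^(-5) + 2^(-8)
    = 0.5 + 0.5 + 0.5 + 0.0625 + 0.03125 + 0.00390625
    = 409/256 = 1.59765625
Since 1.59765625 > 1, Kraft's inequality is NOT satisfied.
A prefix code with these lengths CANNOT exist.

Kraft sum = 1.59765625. Not satisfied.


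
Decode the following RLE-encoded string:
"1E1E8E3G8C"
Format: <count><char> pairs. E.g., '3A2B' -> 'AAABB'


Expanding each <count><char> pair:
  1E -> 'E'
  1E -> 'E'
  8E -> 'EEEEEEEE'
  3G -> 'GGG'
  8C -> 'CCCCCCCC'

Decoded = EEEEEEEEEEGGGCCCCCCCC


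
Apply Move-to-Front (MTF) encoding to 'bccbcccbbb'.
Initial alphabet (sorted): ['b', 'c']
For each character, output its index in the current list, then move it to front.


MTF encoding:
'b': index 0 in ['b', 'c'] -> ['b', 'c']
'c': index 1 in ['b', 'c'] -> ['c', 'b']
'c': index 0 in ['c', 'b'] -> ['c', 'b']
'b': index 1 in ['c', 'b'] -> ['b', 'c']
'c': index 1 in ['b', 'c'] -> ['c', 'b']
'c': index 0 in ['c', 'b'] -> ['c', 'b']
'c': index 0 in ['c', 'b'] -> ['c', 'b']
'b': index 1 in ['c', 'b'] -> ['b', 'c']
'b': index 0 in ['b', 'c'] -> ['b', 'c']
'b': index 0 in ['b', 'c'] -> ['b', 'c']


Output: [0, 1, 0, 1, 1, 0, 0, 1, 0, 0]


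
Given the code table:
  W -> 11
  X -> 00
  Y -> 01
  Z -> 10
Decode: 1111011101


Decoding:
11 -> W
11 -> W
01 -> Y
11 -> W
01 -> Y


Result: WWYWY


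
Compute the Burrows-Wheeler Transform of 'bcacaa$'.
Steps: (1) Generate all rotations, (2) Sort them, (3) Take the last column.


Rotations (sorted):
  0: $bcacaa -> last char: a
  1: a$bcaca -> last char: a
  2: aa$bcac -> last char: c
  3: acaa$bc -> last char: c
  4: bcacaa$ -> last char: $
  5: caa$bca -> last char: a
  6: cacaa$b -> last char: b


BWT = aacc$ab


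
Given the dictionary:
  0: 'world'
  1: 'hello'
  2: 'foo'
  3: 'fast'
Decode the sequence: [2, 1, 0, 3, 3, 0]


Look up each index in the dictionary:
  2 -> 'foo'
  1 -> 'hello'
  0 -> 'world'
  3 -> 'fast'
  3 -> 'fast'
  0 -> 'world'

Decoded: "foo hello world fast fast world"


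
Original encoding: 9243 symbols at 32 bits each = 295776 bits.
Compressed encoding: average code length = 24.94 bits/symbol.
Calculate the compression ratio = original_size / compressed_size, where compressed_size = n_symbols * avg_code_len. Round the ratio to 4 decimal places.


original_size = n_symbols * orig_bits = 9243 * 32 = 295776 bits
compressed_size = n_symbols * avg_code_len = 9243 * 24.94 = 230520.42 bits
ratio = original_size / compressed_size = 295776 / 230520.42 = 1.2831

Compression ratio = 1.2831


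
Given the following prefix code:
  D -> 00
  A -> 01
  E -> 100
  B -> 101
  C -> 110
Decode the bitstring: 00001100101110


Decoding step by step:
Bits 00 -> D
Bits 00 -> D
Bits 110 -> C
Bits 01 -> A
Bits 01 -> A
Bits 110 -> C


Decoded message: DDCAAC


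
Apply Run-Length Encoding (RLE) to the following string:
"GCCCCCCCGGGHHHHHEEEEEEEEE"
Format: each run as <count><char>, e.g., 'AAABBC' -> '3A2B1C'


Scanning runs left to right:
  i=0: run of 'G' x 1 -> '1G'
  i=1: run of 'C' x 7 -> '7C'
  i=8: run of 'G' x 3 -> '3G'
  i=11: run of 'H' x 5 -> '5H'
  i=16: run of 'E' x 9 -> '9E'

RLE = 1G7C3G5H9E


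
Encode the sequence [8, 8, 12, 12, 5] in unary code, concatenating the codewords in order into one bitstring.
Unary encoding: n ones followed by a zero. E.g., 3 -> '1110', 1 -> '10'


Encode each number as n ones followed by a terminating 0:
  8 -> 111111110 (9 bits)
  8 -> 111111110 (9 bits)
  12 -> 1111111111110 (13 bits)
  12 -> 1111111111110 (13 bits)
  5 -> 111110 (6 bits)
Total length = 9 + 9 + 13 + 13 + 6 = 50 bits.

Unary([8, 8, 12, 12, 5]) = 11111111011111111011111111111101111111111110111110 (50 bits)


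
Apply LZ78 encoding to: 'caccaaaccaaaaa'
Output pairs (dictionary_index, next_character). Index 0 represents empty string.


LZ78 encoding steps:
Dictionary: {0: ''}
Step 1: w='' (idx 0), next='c' -> output (0, 'c'), add 'c' as idx 1
Step 2: w='' (idx 0), next='a' -> output (0, 'a'), add 'a' as idx 2
Step 3: w='c' (idx 1), next='c' -> output (1, 'c'), add 'cc' as idx 3
Step 4: w='a' (idx 2), next='a' -> output (2, 'a'), add 'aa' as idx 4
Step 5: w='a' (idx 2), next='c' -> output (2, 'c'), add 'ac' as idx 5
Step 6: w='c' (idx 1), next='a' -> output (1, 'a'), add 'ca' as idx 6
Step 7: w='aa' (idx 4), next='a' -> output (4, 'a'), add 'aaa' as idx 7
Step 8: w='a' (idx 2), end of input -> output (2, '')


Encoded: [(0, 'c'), (0, 'a'), (1, 'c'), (2, 'a'), (2, 'c'), (1, 'a'), (4, 'a'), (2, '')]


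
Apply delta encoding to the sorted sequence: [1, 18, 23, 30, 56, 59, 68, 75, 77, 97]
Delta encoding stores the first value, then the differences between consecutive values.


First value: 1
Deltas:
  18 - 1 = 17
  23 - 18 = 5
  30 - 23 = 7
  56 - 30 = 26
  59 - 56 = 3
  68 - 59 = 9
  75 - 68 = 7
  77 - 75 = 2
  97 - 77 = 20


Delta encoded: [1, 17, 5, 7, 26, 3, 9, 7, 2, 20]


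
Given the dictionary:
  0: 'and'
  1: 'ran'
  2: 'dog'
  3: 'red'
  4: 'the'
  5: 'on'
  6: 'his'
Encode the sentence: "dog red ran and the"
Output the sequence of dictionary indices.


Look up each word in the dictionary:
  'dog' -> 2
  'red' -> 3
  'ran' -> 1
  'and' -> 0
  'the' -> 4

Encoded: [2, 3, 1, 0, 4]


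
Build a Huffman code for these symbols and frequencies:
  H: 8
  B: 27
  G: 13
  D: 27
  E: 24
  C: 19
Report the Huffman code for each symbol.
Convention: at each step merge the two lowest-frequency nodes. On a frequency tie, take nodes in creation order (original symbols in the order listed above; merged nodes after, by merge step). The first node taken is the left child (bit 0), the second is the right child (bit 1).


Huffman tree construction:
Step 1: Merge H(8) + G(13) = 21
Step 2: Merge C(19) + (H+G)(21) = 40
Step 3: Merge E(24) + B(27) = 51
Step 4: Merge D(27) + (C+(H+G))(40) = 67
Step 5: Merge (E+B)(51) + (D+(C+(H+G)))(67) = 118
Read each symbol's code off the tree from the root (left child = 0, right child = 1).

Codes:
  H: 1110 (length 4)
  B: 01 (length 2)
  G: 1111 (length 4)
  D: 10 (length 2)
  E: 00 (length 2)
  C: 110 (length 3)
Average code length: 297/118 = 2.5169 bits/symbol


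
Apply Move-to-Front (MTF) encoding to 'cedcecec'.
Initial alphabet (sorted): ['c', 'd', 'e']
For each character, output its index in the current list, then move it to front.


MTF encoding:
'c': index 0 in ['c', 'd', 'e'] -> ['c', 'd', 'e']
'e': index 2 in ['c', 'd', 'e'] -> ['e', 'c', 'd']
'd': index 2 in ['e', 'c', 'd'] -> ['d', 'e', 'c']
'c': index 2 in ['d', 'e', 'c'] -> ['c', 'd', 'e']
'e': index 2 in ['c', 'd', 'e'] -> ['e', 'c', 'd']
'c': index 1 in ['e', 'c', 'd'] -> ['c', 'e', 'd']
'e': index 1 in ['c', 'e', 'd'] -> ['e', 'c', 'd']
'c': index 1 in ['e', 'c', 'd'] -> ['c', 'e', 'd']


Output: [0, 2, 2, 2, 2, 1, 1, 1]


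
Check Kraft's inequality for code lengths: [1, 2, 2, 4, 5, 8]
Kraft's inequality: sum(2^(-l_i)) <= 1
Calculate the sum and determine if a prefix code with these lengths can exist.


Sum = 2^(-1) + 2^(-2) + 2^(-2) + 2^(-4) + 2^(-5) + 2^(-8)
    = 0.5 + 0.25 + 0.25 + 0.0625 + 0.03125 + 0.00390625
    = 281/256 = 1.09765625
Since 1.09765625 > 1, Kraft's inequality is NOT satisfied.
A prefix code with these lengths CANNOT exist.

Kraft sum = 1.09765625. Not satisfied.


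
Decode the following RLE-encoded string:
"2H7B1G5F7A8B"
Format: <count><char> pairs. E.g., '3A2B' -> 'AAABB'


Expanding each <count><char> pair:
  2H -> 'HH'
  7B -> 'BBBBBBB'
  1G -> 'G'
  5F -> 'FFFFF'
  7A -> 'AAAAAAA'
  8B -> 'BBBBBBBB'

Decoded = HHBBBBBBBGFFFFFAAAAAAABBBBBBBB


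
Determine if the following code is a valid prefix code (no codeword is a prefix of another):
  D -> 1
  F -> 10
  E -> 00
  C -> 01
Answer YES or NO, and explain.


Checking each pair (does one codeword prefix another?):
  D='1' vs F='10': prefix -- VIOLATION

NO -- this is NOT a valid prefix code. D (1) is a prefix of F (10).


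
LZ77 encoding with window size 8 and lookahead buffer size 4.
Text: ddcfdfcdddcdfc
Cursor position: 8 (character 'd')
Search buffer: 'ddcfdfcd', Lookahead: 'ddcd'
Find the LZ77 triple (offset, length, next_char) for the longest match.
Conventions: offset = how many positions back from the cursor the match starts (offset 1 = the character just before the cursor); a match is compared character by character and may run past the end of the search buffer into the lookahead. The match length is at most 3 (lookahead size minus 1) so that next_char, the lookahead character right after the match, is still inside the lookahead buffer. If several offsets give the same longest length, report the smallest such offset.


Try each offset into the search buffer:
  offset=1 (pos 7, char 'd'): match length 2
  offset=2 (pos 6, char 'c'): match length 0
  offset=3 (pos 5, char 'f'): match length 0
  offset=4 (pos 4, char 'd'): match length 1
  offset=5 (pos 3, char 'f'): match length 0
  offset=6 (pos 2, char 'c'): match length 0
  offset=7 (pos 1, char 'd'): match length 1
  offset=8 (pos 0, char 'd'): match length 3
Longest match has length 3 at offset 8.
next_char = character at position 8 + 3 = 11 -> 'd'

Best match: offset=8, length=3 (matching 'ddc' starting at position 0)
LZ77 triple: (8, 3, 'd')


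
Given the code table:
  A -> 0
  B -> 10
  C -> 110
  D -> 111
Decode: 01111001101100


Decoding:
0 -> A
111 -> D
10 -> B
0 -> A
110 -> C
110 -> C
0 -> A


Result: ADBACCA


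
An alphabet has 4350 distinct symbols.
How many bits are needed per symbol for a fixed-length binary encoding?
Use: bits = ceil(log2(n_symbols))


log2(4350) = 12.0868
Bracket: 2^12 = 4096 < 4350 <= 2^13 = 8192
So ceil(log2(4350)) = 13

bits = ceil(log2(4350)) = ceil(12.0868) = 13 bits


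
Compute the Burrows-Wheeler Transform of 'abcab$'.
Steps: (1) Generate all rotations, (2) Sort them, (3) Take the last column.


Rotations (sorted):
  0: $abcab -> last char: b
  1: ab$abc -> last char: c
  2: abcab$ -> last char: $
  3: b$abca -> last char: a
  4: bcab$a -> last char: a
  5: cab$ab -> last char: b


BWT = bc$aab


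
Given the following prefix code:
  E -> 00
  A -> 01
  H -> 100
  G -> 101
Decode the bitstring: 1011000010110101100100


Decoding step by step:
Bits 101 -> G
Bits 100 -> H
Bits 00 -> E
Bits 101 -> G
Bits 101 -> G
Bits 01 -> A
Bits 100 -> H
Bits 100 -> H


Decoded message: GHEGGAHH


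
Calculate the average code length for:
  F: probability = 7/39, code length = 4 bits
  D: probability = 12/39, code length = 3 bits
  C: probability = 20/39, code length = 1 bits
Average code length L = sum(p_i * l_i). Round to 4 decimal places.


Weighted contributions p_i * l_i:
  F: (7/39) * 4 = 28/39
  D: (12/39) * 3 = 36/39
  C: (20/39) * 1 = 20/39
Sum = (28 + 36 + 20)/39 = 84/39

L = 84/39 = 2.1538 bits/symbol


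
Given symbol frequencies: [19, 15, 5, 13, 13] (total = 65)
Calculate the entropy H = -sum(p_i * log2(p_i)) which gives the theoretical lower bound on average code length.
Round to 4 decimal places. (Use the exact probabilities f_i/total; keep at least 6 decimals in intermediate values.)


Per-symbol terms -p_i * log2(p_i) with p_i = f_i/65:
  p = 19/65 = 0.292308: log2(p) = -1.774440, -p*log2(p) = 0.518683
  p = 15/65 = 0.230769: log2(p) = -2.115477, -p*log2(p) = 0.488187
  p = 5/65 = 0.076923: log2(p) = -3.700440, -p*log2(p) = 0.284649
  p = 13/65 = 0.200000: log2(p) = -2.321928, -p*log2(p) = 0.464386
  p = 13/65 = 0.200000: log2(p) = -2.321928, -p*log2(p) = 0.464386
H = 0.518683 + 0.488187 + 0.284649 + 0.464386 + 0.464386 = 2.220291

H = 2.2203 bits/symbol


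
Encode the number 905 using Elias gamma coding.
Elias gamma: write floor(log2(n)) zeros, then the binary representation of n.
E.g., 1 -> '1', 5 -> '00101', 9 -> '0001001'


num_bits = floor(log2(905)) + 1 = 10
leading_zeros = num_bits - 1 = 9
binary(905) = 1110001001

Elias gamma(905) = '000000000' + '1110001001' = 0000000001110001001 (19 bits)


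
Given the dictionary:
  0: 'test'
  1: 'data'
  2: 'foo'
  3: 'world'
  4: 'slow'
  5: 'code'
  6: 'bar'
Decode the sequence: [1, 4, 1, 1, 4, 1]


Look up each index in the dictionary:
  1 -> 'data'
  4 -> 'slow'
  1 -> 'data'
  1 -> 'data'
  4 -> 'slow'
  1 -> 'data'

Decoded: "data slow data data slow data"


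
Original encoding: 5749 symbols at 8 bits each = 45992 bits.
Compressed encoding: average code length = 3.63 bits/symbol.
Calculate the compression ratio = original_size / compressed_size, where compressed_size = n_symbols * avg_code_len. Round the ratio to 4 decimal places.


original_size = n_symbols * orig_bits = 5749 * 8 = 45992 bits
compressed_size = n_symbols * avg_code_len = 5749 * 3.63 = 20868.87 bits
ratio = original_size / compressed_size = 45992 / 20868.87 = 2.2039

Compression ratio = 2.2039


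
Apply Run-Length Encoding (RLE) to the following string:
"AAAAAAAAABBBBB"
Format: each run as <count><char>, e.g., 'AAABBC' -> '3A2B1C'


Scanning runs left to right:
  i=0: run of 'A' x 9 -> '9A'
  i=9: run of 'B' x 5 -> '5B'

RLE = 9A5B


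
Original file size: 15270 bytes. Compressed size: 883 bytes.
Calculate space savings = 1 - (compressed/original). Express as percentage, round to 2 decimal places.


ratio = compressed/original = 883/15270 = 0.057826
savings = 1 - ratio = 1 - 0.057826 = 0.942174
as a percentage: 0.942174 * 100 = 94.22%

Space savings = 1 - 883/15270 = 94.22%


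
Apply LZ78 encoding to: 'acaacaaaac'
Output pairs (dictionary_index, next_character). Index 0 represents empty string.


LZ78 encoding steps:
Dictionary: {0: ''}
Step 1: w='' (idx 0), next='a' -> output (0, 'a'), add 'a' as idx 1
Step 2: w='' (idx 0), next='c' -> output (0, 'c'), add 'c' as idx 2
Step 3: w='a' (idx 1), next='a' -> output (1, 'a'), add 'aa' as idx 3
Step 4: w='c' (idx 2), next='a' -> output (2, 'a'), add 'ca' as idx 4
Step 5: w='aa' (idx 3), next='a' -> output (3, 'a'), add 'aaa' as idx 5
Step 6: w='c' (idx 2), end of input -> output (2, '')


Encoded: [(0, 'a'), (0, 'c'), (1, 'a'), (2, 'a'), (3, 'a'), (2, '')]


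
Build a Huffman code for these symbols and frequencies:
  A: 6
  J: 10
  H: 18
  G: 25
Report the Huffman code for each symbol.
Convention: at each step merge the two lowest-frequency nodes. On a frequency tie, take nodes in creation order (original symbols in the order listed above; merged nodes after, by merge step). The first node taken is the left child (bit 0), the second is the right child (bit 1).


Huffman tree construction:
Step 1: Merge A(6) + J(10) = 16
Step 2: Merge (A+J)(16) + H(18) = 34
Step 3: Merge G(25) + ((A+J)+H)(34) = 59
Read each symbol's code off the tree from the root (left child = 0, right child = 1).

Codes:
  A: 100 (length 3)
  J: 101 (length 3)
  H: 11 (length 2)
  G: 0 (length 1)
Average code length: 109/59 = 1.8475 bits/symbol


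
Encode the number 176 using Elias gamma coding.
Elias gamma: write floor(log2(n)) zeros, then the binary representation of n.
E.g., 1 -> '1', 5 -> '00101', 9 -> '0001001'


num_bits = floor(log2(176)) + 1 = 8
leading_zeros = num_bits - 1 = 7
binary(176) = 10110000

Elias gamma(176) = '0000000' + '10110000' = 000000010110000 (15 bits)


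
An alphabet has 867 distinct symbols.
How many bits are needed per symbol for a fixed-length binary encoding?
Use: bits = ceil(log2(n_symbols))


log2(867) = 9.7599
Bracket: 2^9 = 512 < 867 <= 2^10 = 1024
So ceil(log2(867)) = 10

bits = ceil(log2(867)) = ceil(9.7599) = 10 bits


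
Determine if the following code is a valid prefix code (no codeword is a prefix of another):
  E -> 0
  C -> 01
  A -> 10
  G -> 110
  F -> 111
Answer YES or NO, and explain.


Checking each pair (does one codeword prefix another?):
  E='0' vs C='01': prefix -- VIOLATION

NO -- this is NOT a valid prefix code. E (0) is a prefix of C (01).


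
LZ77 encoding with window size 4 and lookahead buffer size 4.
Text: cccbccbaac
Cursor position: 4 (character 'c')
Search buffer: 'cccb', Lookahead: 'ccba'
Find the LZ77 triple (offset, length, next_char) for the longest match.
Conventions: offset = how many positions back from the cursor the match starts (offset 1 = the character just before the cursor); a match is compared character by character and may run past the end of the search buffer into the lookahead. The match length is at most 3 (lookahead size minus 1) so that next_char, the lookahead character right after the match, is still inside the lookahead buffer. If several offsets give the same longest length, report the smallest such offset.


Try each offset into the search buffer:
  offset=1 (pos 3, char 'b'): match length 0
  offset=2 (pos 2, char 'c'): match length 1
  offset=3 (pos 1, char 'c'): match length 3
  offset=4 (pos 0, char 'c'): match length 2
Longest match has length 3 at offset 3.
next_char = character at position 4 + 3 = 7 -> 'a'

Best match: offset=3, length=3 (matching 'ccb' starting at position 1)
LZ77 triple: (3, 3, 'a')


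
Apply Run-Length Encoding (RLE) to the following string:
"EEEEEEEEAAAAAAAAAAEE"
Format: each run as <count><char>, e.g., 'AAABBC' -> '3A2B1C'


Scanning runs left to right:
  i=0: run of 'E' x 8 -> '8E'
  i=8: run of 'A' x 10 -> '10A'
  i=18: run of 'E' x 2 -> '2E'

RLE = 8E10A2E


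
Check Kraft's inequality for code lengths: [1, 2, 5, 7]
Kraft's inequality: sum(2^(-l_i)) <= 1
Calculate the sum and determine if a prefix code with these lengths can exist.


Sum = 2^(-1) + 2^(-2) + 2^(-5) + 2^(-7)
    = 0.5 + 0.25 + 0.03125 + 0.0078125
    = 101/128 = 0.7890625
Since 0.7890625 <= 1, Kraft's inequality IS satisfied.
A prefix code with these lengths CAN exist.

Kraft sum = 0.7890625. Satisfied.


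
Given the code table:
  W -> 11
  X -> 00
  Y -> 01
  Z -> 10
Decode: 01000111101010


Decoding:
01 -> Y
00 -> X
01 -> Y
11 -> W
10 -> Z
10 -> Z
10 -> Z


Result: YXYWZZZ


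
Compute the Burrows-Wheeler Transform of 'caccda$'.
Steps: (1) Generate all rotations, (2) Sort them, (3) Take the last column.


Rotations (sorted):
  0: $caccda -> last char: a
  1: a$caccd -> last char: d
  2: accda$c -> last char: c
  3: caccda$ -> last char: $
  4: ccda$ca -> last char: a
  5: cda$cac -> last char: c
  6: da$cacc -> last char: c


BWT = adc$acc


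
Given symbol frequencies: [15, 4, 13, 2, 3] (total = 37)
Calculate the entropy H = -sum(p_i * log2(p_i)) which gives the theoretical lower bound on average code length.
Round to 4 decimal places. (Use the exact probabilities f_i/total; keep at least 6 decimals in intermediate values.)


Per-symbol terms -p_i * log2(p_i) with p_i = f_i/37:
  p = 15/37 = 0.405405: log2(p) = -1.302563, -p*log2(p) = 0.528066
  p = 4/37 = 0.108108: log2(p) = -3.209453, -p*log2(p) = 0.346968
  p = 13/37 = 0.351351: log2(p) = -1.509014, -p*log2(p) = 0.530194
  p = 2/37 = 0.054054: log2(p) = -4.209453, -p*log2(p) = 0.227538
  p = 3/37 = 0.081081: log2(p) = -3.624491, -p*log2(p) = 0.293878
H = 0.528066 + 0.346968 + 0.530194 + 0.227538 + 0.293878 = 1.926644

H = 1.9266 bits/symbol


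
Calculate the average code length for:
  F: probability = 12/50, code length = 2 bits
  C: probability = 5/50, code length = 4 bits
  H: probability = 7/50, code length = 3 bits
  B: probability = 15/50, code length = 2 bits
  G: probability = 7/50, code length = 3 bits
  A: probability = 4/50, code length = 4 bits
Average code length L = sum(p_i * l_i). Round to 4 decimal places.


Weighted contributions p_i * l_i:
  F: (12/50) * 2 = 24/50
  C: (5/50) * 4 = 20/50
  H: (7/50) * 3 = 21/50
  B: (15/50) * 2 = 30/50
  G: (7/50) * 3 = 21/50
  A: (4/50) * 4 = 16/50
Sum = (24 + 20 + 21 + 30 + 21 + 16)/50 = 132/50

L = 132/50 = 2.6400 bits/symbol


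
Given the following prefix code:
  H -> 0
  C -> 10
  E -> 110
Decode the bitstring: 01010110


Decoding step by step:
Bits 0 -> H
Bits 10 -> C
Bits 10 -> C
Bits 110 -> E


Decoded message: HCCE


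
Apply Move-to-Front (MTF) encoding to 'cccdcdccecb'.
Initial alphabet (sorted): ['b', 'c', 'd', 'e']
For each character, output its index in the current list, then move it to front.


MTF encoding:
'c': index 1 in ['b', 'c', 'd', 'e'] -> ['c', 'b', 'd', 'e']
'c': index 0 in ['c', 'b', 'd', 'e'] -> ['c', 'b', 'd', 'e']
'c': index 0 in ['c', 'b', 'd', 'e'] -> ['c', 'b', 'd', 'e']
'd': index 2 in ['c', 'b', 'd', 'e'] -> ['d', 'c', 'b', 'e']
'c': index 1 in ['d', 'c', 'b', 'e'] -> ['c', 'd', 'b', 'e']
'd': index 1 in ['c', 'd', 'b', 'e'] -> ['d', 'c', 'b', 'e']
'c': index 1 in ['d', 'c', 'b', 'e'] -> ['c', 'd', 'b', 'e']
'c': index 0 in ['c', 'd', 'b', 'e'] -> ['c', 'd', 'b', 'e']
'e': index 3 in ['c', 'd', 'b', 'e'] -> ['e', 'c', 'd', 'b']
'c': index 1 in ['e', 'c', 'd', 'b'] -> ['c', 'e', 'd', 'b']
'b': index 3 in ['c', 'e', 'd', 'b'] -> ['b', 'c', 'e', 'd']


Output: [1, 0, 0, 2, 1, 1, 1, 0, 3, 1, 3]


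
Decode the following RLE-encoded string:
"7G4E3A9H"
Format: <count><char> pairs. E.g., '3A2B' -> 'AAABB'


Expanding each <count><char> pair:
  7G -> 'GGGGGGG'
  4E -> 'EEEE'
  3A -> 'AAA'
  9H -> 'HHHHHHHHH'

Decoded = GGGGGGGEEEEAAAHHHHHHHHH


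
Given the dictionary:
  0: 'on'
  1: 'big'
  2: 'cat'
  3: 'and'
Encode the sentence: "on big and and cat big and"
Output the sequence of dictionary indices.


Look up each word in the dictionary:
  'on' -> 0
  'big' -> 1
  'and' -> 3
  'and' -> 3
  'cat' -> 2
  'big' -> 1
  'and' -> 3

Encoded: [0, 1, 3, 3, 2, 1, 3]
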